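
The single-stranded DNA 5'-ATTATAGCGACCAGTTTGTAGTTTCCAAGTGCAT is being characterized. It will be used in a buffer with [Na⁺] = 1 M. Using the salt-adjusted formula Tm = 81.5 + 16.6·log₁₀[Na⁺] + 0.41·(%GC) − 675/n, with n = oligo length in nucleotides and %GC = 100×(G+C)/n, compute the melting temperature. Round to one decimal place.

77.3°C

Length n = 34. Counting bases: C=6, A=9, G=7, T=12
G+C = 13, so %GC = 13/34 × 100 = 38.235%
Salt term: 16.6 × (0) = 0
GC term: 0.41 × 38.235 = 15.676; length term: −675/34 = −19.853
Tm = 81.5 + (0) + 15.676 − 19.853 = 77.323 → 77.3°C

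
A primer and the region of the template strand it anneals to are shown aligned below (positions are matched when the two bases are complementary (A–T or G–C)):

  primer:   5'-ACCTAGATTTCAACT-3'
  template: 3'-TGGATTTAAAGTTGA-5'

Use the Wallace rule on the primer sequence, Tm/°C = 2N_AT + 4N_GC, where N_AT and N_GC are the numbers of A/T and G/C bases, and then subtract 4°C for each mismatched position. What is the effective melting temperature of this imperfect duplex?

36°C

Primer base counts: A=5, T=5, G=1, C=4 → A+T=10, G+C=5
Perfect-match Tm = 2(10) + 4(5) = 20 + 20 = 40°C
Mismatches (positions where the bases are not complementary): 1 (at position 6)
Effective Tm = 40 − 1×4 = 40 − 4 = 36°C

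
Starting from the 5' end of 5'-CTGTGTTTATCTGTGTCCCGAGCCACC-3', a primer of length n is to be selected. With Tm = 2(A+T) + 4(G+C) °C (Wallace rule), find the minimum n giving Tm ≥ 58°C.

n = 20

First 19 bases: CTGTGTTTATCTGTGTCCC → Tm = 56°C (< 58°C)
First 20 bases: CTGTGTTTATCTGTGTCCCG → Tm = 60°C (≥ 58°C)
Each additional base adds 2°C (A/T) or 4°C (G/C), so Tm is non-decreasing in n; n = 20 is the first length to reach 58°C.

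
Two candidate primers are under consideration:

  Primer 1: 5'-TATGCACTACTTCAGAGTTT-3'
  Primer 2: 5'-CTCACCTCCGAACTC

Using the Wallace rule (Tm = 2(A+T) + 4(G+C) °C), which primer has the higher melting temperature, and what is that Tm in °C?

Primer 1: A+T=13, G+C=7 → Tm = 2(13)+4(7) = 54°C
Primer 2: A+T=6, G+C=9 → Tm = 2(6)+4(9) = 48°C
54°C vs 48°C → primer 1 is higher.

Primer 1, 54°C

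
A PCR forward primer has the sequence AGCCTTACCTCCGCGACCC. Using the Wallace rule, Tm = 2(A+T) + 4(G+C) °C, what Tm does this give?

64°C

Base counts: G=3, C=10, T=3, A=3
AT pairs contribute 6, GC pairs contribute 13.
Tm = 2(6) + 4(13) = 12 + 52 = 64°C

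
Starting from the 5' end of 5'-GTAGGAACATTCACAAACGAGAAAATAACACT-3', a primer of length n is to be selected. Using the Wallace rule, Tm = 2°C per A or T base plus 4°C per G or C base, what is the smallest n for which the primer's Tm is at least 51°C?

First 18 bases: GTAGGAACATTCACAAAC → Tm = 50°C (< 51°C)
First 19 bases: GTAGGAACATTCACAAACG → Tm = 54°C (≥ 51°C)
Since every base adds ≥2°C, Tm only increases with n, so the threshold is first crossed at n = 19.

n = 19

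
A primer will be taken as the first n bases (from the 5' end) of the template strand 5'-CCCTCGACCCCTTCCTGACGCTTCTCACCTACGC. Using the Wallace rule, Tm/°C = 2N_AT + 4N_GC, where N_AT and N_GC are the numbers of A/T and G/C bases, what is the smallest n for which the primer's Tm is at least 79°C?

First 23 bases: CCCTCGACCCCTTCCTGACGCTT → Tm = 76°C (< 79°C)
First 24 bases: CCCTCGACCCCTTCCTGACGCTTC → Tm = 80°C (≥ 79°C)
Each additional base adds 2°C (A/T) or 4°C (G/C), so Tm is non-decreasing in n; n = 24 is the first length to reach 79°C.

n = 24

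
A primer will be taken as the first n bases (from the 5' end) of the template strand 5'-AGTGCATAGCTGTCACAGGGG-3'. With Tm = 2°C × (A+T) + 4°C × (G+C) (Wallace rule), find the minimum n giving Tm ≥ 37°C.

n = 13

First 12 bases: AGTGCATAGCTG → Tm = 36°C (< 37°C)
First 13 bases: AGTGCATAGCTGT → Tm = 38°C (≥ 37°C)
Since every base adds ≥2°C, Tm only increases with n, so the threshold is first crossed at n = 13.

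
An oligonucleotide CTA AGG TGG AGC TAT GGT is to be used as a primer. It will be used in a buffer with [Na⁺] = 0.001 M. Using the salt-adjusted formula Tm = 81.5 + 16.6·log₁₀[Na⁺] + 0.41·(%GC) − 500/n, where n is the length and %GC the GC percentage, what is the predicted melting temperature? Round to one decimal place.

Length n = 18. Base counts: C=2, T=5, G=7, A=4
G+C = 9, so %GC = 9/18 × 100 = 50%
Salt term: 16.6 × (-3) = -49.8
GC term: 0.41 × 50 = 20.5; length term: −500/18 = −27.778
Tm = 81.5 + (-49.8) + 20.5 − 27.778 = 24.422 → 24.4°C

24.4°C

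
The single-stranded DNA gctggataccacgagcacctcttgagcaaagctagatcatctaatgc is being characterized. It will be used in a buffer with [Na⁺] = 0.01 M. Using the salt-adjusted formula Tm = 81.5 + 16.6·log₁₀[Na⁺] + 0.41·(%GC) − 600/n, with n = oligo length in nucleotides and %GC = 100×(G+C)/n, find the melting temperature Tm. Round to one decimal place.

Length n = 47. Counting bases: C=13, G=10, A=14, T=10
G+C = 23, so %GC = 23/47 × 100 = 48.936%
Salt term: 16.6 × (-2) = -33.2
GC term: 0.41 × 48.936 = 20.064; length term: −600/47 = −12.766
Tm = 81.5 + (-33.2) + 20.064 − 12.766 = 55.598 → 55.6°C

55.6°C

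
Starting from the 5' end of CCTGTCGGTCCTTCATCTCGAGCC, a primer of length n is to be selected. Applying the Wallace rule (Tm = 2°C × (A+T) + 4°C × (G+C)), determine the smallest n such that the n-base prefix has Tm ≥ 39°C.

First 11 bases: CCTGTCGGTCC → Tm = 38°C (< 39°C)
First 12 bases: CCTGTCGGTCCT → Tm = 40°C (≥ 39°C)
Since every base adds ≥2°C, Tm only increases with n, so the threshold is first crossed at n = 12.

n = 12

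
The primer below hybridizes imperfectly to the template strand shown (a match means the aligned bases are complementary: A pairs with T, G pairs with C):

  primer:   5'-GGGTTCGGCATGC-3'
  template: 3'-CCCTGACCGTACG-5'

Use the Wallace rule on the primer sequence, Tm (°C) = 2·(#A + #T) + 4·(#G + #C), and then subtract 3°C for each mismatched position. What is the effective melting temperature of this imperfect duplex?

Primer base counts: A=1, T=3, G=6, C=3 → A+T=4, G+C=9
Perfect-match Tm = 2(4) + 4(9) = 8 + 36 = 44°C
Mismatches (positions where the bases are not complementary): 3 (at positions 4, 5, 6)
Effective Tm = 44 − 3×3 = 44 − 9 = 35°C

35°C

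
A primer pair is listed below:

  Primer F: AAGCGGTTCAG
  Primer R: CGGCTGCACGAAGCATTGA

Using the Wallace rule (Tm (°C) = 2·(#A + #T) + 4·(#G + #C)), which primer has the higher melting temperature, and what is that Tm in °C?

Primer R, 60°C

Primer F: A+T=5, G+C=6 → Tm = 2(5)+4(6) = 34°C
Primer R: A+T=8, G+C=11 → Tm = 2(8)+4(11) = 60°C
34°C vs 60°C → primer R is higher.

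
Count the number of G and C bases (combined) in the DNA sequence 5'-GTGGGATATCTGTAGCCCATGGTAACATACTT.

14

Scanning the sequence gives G=8, T=10, A=8, C=6.
Total G or C: 8 + 6 = 14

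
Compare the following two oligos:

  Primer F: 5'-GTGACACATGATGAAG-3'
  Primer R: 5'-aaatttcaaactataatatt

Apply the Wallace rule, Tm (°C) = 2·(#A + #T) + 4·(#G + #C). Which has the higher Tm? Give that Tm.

Primer F, 46°C

Primer F: A+T=9, G+C=7 → Tm = 2(9)+4(7) = 46°C
Primer R: A+T=18, G+C=2 → Tm = 2(18)+4(2) = 44°C
46°C vs 44°C → primer F is higher.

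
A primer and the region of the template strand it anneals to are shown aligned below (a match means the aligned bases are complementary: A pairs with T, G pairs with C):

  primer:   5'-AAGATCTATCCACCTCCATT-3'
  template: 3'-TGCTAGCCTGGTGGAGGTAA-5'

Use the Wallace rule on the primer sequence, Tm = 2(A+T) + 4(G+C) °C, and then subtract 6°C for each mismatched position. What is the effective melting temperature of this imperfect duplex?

32°C

Primer base counts: A=6, T=6, G=1, C=7 → A+T=12, G+C=8
Perfect-match Tm = 2(12) + 4(8) = 24 + 32 = 56°C
Mismatches (positions where the bases are not complementary): 4 (at positions 2, 7, 8, 9)
Effective Tm = 56 − 4×6 = 56 − 24 = 32°C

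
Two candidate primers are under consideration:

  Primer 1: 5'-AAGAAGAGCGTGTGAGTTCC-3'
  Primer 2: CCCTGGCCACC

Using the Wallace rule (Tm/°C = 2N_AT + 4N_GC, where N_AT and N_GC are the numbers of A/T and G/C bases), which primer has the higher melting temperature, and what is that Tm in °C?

Primer 1, 60°C

Primer 1: A+T=10, G+C=10 → Tm = 2(10)+4(10) = 60°C
Primer 2: A+T=2, G+C=9 → Tm = 2(2)+4(9) = 40°C
60°C vs 40°C → primer 1 is higher.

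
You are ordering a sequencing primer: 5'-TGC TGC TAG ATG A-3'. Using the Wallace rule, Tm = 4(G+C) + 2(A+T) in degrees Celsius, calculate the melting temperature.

Base counts: G=4, A=3, C=2, T=4
A+T = 7, G+C = 6
Tm = 4·6 + 2·7 = 24 + 14 = 38°C

38°C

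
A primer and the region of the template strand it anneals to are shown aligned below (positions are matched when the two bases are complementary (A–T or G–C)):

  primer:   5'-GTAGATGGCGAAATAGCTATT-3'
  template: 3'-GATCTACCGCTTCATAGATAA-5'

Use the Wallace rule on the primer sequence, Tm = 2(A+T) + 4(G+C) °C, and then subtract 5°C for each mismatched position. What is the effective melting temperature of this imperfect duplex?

Primer base counts: A=7, T=6, G=6, C=2 → A+T=13, G+C=8
Perfect-match Tm = 2(13) + 4(8) = 26 + 32 = 58°C
Mismatches (positions where the bases are not complementary): 3 (at positions 1, 13, 16)
Effective Tm = 58 − 3×5 = 58 − 15 = 43°C

43°C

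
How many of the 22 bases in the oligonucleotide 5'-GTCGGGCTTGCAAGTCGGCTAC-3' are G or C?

Scanning the sequence gives T=5, C=6, A=3, G=8.
G+C = 8 + 6 = 14

14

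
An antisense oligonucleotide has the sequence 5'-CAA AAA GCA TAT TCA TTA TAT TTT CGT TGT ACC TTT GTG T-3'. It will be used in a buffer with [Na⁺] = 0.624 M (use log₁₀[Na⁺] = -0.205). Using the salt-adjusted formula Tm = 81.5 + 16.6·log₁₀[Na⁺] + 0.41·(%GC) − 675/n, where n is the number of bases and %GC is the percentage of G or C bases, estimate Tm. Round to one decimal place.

Length n = 40. Counting bases: T=18, A=11, G=5, C=6
G+C = 11, so %GC = 11/40 × 100 = 27.5%
Salt term: 16.6 × (-0.205) = -3.403
GC term: 0.41 × 27.5 = 11.275; length term: −675/40 = −16.875
Tm = 81.5 + (-3.403) + 11.275 − 16.875 = 72.497 → 72.5°C

72.5°C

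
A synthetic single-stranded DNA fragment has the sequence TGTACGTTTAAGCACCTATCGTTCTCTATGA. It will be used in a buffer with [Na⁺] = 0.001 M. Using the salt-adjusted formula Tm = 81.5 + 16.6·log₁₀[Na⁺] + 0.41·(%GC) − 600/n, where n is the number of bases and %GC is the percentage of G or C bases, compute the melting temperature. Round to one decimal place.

28.2°C

Length n = 31. Counting bases: A=7, G=5, T=12, C=7
G+C = 12, so %GC = 12/31 × 100 = 38.71%
Salt term: 16.6 × (-3) = -49.8
GC term: 0.41 × 38.71 = 15.871; length term: −600/31 = −19.355
Tm = 81.5 + (-49.8) + 15.871 − 19.355 = 28.216 → 28.2°C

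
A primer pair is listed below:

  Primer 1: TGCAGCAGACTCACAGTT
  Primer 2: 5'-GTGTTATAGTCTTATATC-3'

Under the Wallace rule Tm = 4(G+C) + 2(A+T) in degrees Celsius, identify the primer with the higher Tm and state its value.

Primer 1: A+T=9, G+C=9 → Tm = 2(9)+4(9) = 54°C
Primer 2: A+T=13, G+C=5 → Tm = 2(13)+4(5) = 46°C
54°C vs 46°C → primer 1 is higher.

Primer 1, 54°C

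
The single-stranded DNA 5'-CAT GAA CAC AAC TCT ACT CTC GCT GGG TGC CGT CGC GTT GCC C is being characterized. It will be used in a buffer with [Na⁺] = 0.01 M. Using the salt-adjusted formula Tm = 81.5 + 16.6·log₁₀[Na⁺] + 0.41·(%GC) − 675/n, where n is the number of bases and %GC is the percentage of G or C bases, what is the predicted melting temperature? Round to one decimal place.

57.4°C

Length n = 43. Scanning the sequence gives G=10, A=7, T=10, C=16.
G+C = 26, so %GC = 26/43 × 100 = 60.465%
Salt term: 16.6 × (-2) = -33.2
GC term: 0.41 × 60.465 = 24.791; length term: −675/43 = −15.698
Tm = 81.5 + (-33.2) + 24.791 − 15.698 = 57.393 → 57.4°C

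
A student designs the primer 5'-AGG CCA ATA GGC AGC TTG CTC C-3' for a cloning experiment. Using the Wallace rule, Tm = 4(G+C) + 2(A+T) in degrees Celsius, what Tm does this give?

G=6, C=7, T=4, A=5
A+T = 9, G+C = 13
Tm = 2×9 + 4×13 = 70°C

70°C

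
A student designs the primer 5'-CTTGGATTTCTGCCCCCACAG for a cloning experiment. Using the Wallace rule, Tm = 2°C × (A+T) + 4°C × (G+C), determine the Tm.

C=8, T=6, G=4, A=3
A+T = 9, G+C = 12
Tm = 2×9 + 4×12 = 66°C

66°C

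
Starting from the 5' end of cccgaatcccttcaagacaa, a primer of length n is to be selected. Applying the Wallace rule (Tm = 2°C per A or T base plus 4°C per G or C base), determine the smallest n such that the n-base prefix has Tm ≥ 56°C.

First 17 bases: CCCGAATCCCTTCAAGA → Tm = 52°C (< 56°C)
First 18 bases: CCCGAATCCCTTCAAGAC → Tm = 56°C (≥ 56°C)
Each additional base adds 2°C (A/T) or 4°C (G/C), so Tm is non-decreasing in n; n = 18 is the first length to reach 56°C.

n = 18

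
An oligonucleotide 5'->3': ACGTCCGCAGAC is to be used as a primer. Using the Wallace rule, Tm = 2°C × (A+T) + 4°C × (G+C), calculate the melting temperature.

Scanning the sequence gives C=5, G=3, T=1, A=3.
AT pairs contribute 4, GC pairs contribute 8.
Tm = 2×4 + 4×8 = 40°C

40°C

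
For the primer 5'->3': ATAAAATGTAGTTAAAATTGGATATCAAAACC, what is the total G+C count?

7

Base counts: A=16, C=3, T=9, G=4
G+C = 4 + 3 = 7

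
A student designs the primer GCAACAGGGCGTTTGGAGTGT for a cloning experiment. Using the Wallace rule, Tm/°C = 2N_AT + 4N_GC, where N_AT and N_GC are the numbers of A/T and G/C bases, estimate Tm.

66°C

Counting bases: T=5, G=9, C=3, A=4
AT pairs contribute 9, GC pairs contribute 12.
Tm = 2(9) + 4(12) = 18 + 48 = 66°C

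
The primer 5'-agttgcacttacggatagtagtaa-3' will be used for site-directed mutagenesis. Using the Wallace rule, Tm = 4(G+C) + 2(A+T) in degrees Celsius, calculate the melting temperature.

Counting bases: A=8, C=3, T=7, G=6
A+T = 15, G+C = 9
Tm = 4·9 + 2·15 = 36 + 30 = 66°C

66°C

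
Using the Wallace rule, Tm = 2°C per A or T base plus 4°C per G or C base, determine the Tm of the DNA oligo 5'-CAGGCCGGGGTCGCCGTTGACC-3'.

Base counts: T=3, C=8, G=9, A=2
A+T = 5, G+C = 17
Tm = 2(5) + 4(17) = 10 + 68 = 78°C

78°C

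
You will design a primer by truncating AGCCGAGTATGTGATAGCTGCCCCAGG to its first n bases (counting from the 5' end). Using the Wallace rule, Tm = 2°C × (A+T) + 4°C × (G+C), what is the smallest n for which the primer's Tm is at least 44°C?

n = 15

First 14 bases: AGCCGAGTATGTGA → Tm = 42°C (< 44°C)
First 15 bases: AGCCGAGTATGTGAT → Tm = 44°C (≥ 44°C)
Each additional base adds 2°C (A/T) or 4°C (G/C), so Tm is non-decreasing in n; n = 15 is the first length to reach 44°C.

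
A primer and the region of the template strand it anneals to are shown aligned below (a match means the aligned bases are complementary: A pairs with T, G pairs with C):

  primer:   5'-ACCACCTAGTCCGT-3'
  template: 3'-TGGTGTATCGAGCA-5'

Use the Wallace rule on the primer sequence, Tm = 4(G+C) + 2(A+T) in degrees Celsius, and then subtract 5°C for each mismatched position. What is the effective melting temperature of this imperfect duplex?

29°C

Primer base counts: A=3, T=3, G=2, C=6 → A+T=6, G+C=8
Perfect-match Tm = 2(6) + 4(8) = 12 + 32 = 44°C
Mismatches (positions where the bases are not complementary): 3 (at positions 6, 10, 11)
Effective Tm = 44 − 3×5 = 44 − 15 = 29°C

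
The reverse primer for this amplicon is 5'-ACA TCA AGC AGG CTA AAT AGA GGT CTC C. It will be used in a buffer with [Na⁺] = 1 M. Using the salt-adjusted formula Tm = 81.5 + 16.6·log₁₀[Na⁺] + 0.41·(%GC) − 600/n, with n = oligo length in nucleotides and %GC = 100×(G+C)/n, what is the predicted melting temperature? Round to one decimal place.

79.1°C

Length n = 28. Scanning the sequence gives C=7, T=5, A=10, G=6.
G+C = 13, so %GC = 13/28 × 100 = 46.429%
Salt term: 16.6 × (0) = 0
GC term: 0.41 × 46.429 = 19.036; length term: −600/28 = −21.429
Tm = 81.5 + (0) + 19.036 − 21.429 = 79.107 → 79.1°C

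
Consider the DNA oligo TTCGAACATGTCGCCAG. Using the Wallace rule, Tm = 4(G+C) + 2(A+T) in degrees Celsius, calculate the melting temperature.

52°C

Scanning the sequence gives T=4, A=4, C=5, G=4.
AT pairs contribute 8, GC pairs contribute 9.
Tm = 2(8) + 4(9) = 16 + 36 = 52°C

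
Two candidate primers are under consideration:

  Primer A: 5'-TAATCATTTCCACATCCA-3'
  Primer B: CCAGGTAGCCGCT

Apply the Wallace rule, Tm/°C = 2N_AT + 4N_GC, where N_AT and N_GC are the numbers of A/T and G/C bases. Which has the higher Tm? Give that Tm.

Primer A, 48°C

Primer A: A+T=12, G+C=6 → Tm = 2(12)+4(6) = 48°C
Primer B: A+T=4, G+C=9 → Tm = 2(4)+4(9) = 44°C
48°C vs 44°C → primer A is higher.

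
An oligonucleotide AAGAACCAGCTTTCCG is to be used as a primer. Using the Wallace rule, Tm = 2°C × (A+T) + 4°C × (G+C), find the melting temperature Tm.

48°C

Base counts: G=3, C=5, T=3, A=5
AT pairs contribute 8, GC pairs contribute 8.
Tm = 2(8) + 4(8) = 16 + 32 = 48°C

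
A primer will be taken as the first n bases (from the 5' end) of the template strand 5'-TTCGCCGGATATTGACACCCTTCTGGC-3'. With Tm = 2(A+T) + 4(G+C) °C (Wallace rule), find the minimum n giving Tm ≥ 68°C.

First 22 bases: TTCGCCGGATATTGACACCCTT → Tm = 66°C (< 68°C)
First 23 bases: TTCGCCGGATATTGACACCCTTC → Tm = 70°C (≥ 68°C)
Since every base adds ≥2°C, Tm only increases with n, so the threshold is first crossed at n = 23.

n = 23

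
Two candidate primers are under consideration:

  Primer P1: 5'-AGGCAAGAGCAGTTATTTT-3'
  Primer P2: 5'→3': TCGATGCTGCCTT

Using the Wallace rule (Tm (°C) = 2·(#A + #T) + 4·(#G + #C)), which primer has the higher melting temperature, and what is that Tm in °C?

Primer P1, 52°C

Primer P1: A+T=12, G+C=7 → Tm = 2(12)+4(7) = 52°C
Primer P2: A+T=6, G+C=7 → Tm = 2(6)+4(7) = 40°C
52°C vs 40°C → primer P1 is higher.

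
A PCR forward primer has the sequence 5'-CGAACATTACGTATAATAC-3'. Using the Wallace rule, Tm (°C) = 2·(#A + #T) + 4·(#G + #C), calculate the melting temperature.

50°C

C=4, T=5, A=8, G=2
A+T = 13, G+C = 6
Tm = 2(13) + 4(6) = 26 + 24 = 50°C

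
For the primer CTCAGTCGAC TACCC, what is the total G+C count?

9

Scanning the sequence gives G=2, T=3, A=3, C=7.
G+C = 2 + 7 = 9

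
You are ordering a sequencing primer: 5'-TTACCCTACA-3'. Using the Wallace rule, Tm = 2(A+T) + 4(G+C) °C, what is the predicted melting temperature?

28°C

T=3, G=0, C=4, A=3
AT pairs contribute 6, GC pairs contribute 4.
Tm = 2×6 + 4×4 = 28°C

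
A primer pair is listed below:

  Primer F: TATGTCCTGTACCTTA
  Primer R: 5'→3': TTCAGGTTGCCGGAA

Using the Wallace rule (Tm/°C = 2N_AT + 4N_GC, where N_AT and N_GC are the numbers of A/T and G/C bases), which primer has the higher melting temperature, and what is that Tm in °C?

Primer R, 46°C

Primer F: A+T=10, G+C=6 → Tm = 2(10)+4(6) = 44°C
Primer R: A+T=7, G+C=8 → Tm = 2(7)+4(8) = 46°C
44°C vs 46°C → primer R is higher.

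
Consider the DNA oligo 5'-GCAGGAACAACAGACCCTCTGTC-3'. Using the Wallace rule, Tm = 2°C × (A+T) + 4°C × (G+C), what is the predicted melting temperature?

Counting bases: G=5, A=7, C=8, T=3
A+T = 10, G+C = 13
Tm = 4·13 + 2·10 = 52 + 20 = 72°C

72°C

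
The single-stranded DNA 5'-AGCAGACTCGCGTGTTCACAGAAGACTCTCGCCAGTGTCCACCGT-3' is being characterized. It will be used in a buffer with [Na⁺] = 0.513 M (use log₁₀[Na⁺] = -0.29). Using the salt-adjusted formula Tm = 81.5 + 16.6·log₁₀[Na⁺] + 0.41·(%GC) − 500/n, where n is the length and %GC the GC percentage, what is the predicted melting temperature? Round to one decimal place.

Length n = 45. Base counts: G=11, A=10, C=15, T=9
G+C = 26, so %GC = 26/45 × 100 = 57.778%
Salt term: 16.6 × (-0.29) = -4.814
GC term: 0.41 × 57.778 = 23.689; length term: −500/45 = −11.111
Tm = 81.5 + (-4.814) + 23.689 − 11.111 = 89.264 → 89.3°C

89.3°C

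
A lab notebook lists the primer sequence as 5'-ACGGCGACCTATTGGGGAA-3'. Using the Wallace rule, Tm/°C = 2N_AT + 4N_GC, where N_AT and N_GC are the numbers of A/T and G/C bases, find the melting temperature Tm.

Base counts: A=5, C=4, G=7, T=3
A+T = 8, G+C = 11
Tm = 2×8 + 4×11 = 60°C

60°C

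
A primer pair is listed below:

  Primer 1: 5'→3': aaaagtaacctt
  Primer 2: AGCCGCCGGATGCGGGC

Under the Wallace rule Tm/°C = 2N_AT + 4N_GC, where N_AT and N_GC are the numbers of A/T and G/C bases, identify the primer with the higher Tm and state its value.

Primer 2, 62°C

Primer 1: A+T=9, G+C=3 → Tm = 2(9)+4(3) = 30°C
Primer 2: A+T=3, G+C=14 → Tm = 2(3)+4(14) = 62°C
30°C vs 62°C → primer 2 is higher.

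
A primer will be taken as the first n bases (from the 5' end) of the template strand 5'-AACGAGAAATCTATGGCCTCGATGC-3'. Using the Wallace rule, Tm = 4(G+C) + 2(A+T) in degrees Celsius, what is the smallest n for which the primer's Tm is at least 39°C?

n = 15

First 14 bases: AACGAGAAATCTAT → Tm = 36°C (< 39°C)
First 15 bases: AACGAGAAATCTATG → Tm = 40°C (≥ 39°C)
Each additional base adds 2°C (A/T) or 4°C (G/C), so Tm is non-decreasing in n; n = 15 is the first length to reach 39°C.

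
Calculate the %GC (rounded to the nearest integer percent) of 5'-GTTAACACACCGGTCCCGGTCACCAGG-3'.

63%

C=10, A=6, G=7, T=4
G+C = 7 + 10 = 17 out of 27 bases
%GC = 17/27 × 100 = 62.96% ≈ 63%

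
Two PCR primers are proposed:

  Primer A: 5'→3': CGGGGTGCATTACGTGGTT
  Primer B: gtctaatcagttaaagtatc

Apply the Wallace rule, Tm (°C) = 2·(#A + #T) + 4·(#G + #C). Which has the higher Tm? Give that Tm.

Primer A: A+T=8, G+C=11 → Tm = 2(8)+4(11) = 60°C
Primer B: A+T=14, G+C=6 → Tm = 2(14)+4(6) = 52°C
60°C vs 52°C → primer A is higher.

Primer A, 60°C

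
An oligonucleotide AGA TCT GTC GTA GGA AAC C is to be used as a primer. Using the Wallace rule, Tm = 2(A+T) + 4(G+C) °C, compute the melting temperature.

56°C

G=5, A=6, T=4, C=4
A+T = 10, G+C = 9
Tm = 4·9 + 2·10 = 36 + 20 = 56°C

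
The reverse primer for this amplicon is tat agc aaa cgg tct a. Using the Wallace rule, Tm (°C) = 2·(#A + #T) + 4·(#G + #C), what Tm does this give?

44°C

Scanning the sequence gives A=6, C=3, G=3, T=4.
A+T = 10, G+C = 6
Tm = 4·6 + 2·10 = 24 + 20 = 44°C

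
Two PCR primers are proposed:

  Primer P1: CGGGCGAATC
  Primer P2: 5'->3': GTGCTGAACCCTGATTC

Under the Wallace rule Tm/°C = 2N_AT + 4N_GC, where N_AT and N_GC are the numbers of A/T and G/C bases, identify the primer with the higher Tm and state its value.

Primer P1: A+T=3, G+C=7 → Tm = 2(3)+4(7) = 34°C
Primer P2: A+T=8, G+C=9 → Tm = 2(8)+4(9) = 52°C
34°C vs 52°C → primer P2 is higher.

Primer P2, 52°C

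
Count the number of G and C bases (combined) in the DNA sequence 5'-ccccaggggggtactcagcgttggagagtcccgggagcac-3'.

Base counts: A=7, T=5, C=12, G=16
Total G or C: 16 + 12 = 28

28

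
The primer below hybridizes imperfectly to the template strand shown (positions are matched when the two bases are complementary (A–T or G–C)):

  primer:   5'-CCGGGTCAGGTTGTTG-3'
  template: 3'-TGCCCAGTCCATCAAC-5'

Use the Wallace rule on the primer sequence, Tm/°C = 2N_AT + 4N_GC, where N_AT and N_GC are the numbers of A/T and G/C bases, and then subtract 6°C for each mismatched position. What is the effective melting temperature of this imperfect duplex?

Primer base counts: A=1, T=5, G=7, C=3 → A+T=6, G+C=10
Perfect-match Tm = 2(6) + 4(10) = 12 + 40 = 52°C
Mismatches (positions where the bases are not complementary): 2 (at positions 1, 12)
Effective Tm = 52 − 2×6 = 52 − 12 = 40°C

40°C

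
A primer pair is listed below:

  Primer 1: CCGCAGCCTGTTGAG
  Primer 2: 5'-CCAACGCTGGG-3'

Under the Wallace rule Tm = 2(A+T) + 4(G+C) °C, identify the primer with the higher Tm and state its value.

Primer 1: A+T=5, G+C=10 → Tm = 2(5)+4(10) = 50°C
Primer 2: A+T=3, G+C=8 → Tm = 2(3)+4(8) = 38°C
50°C vs 38°C → primer 1 is higher.

Primer 1, 50°C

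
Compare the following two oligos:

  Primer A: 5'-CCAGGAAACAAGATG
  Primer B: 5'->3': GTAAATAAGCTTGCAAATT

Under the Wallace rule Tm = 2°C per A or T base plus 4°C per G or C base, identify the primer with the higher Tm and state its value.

Primer B, 48°C

Primer A: A+T=8, G+C=7 → Tm = 2(8)+4(7) = 44°C
Primer B: A+T=14, G+C=5 → Tm = 2(14)+4(5) = 48°C
44°C vs 48°C → primer B is higher.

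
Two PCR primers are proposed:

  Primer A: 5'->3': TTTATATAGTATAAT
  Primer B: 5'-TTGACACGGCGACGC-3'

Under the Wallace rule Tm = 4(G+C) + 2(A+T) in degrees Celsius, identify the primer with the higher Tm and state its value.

Primer B, 50°C

Primer A: A+T=14, G+C=1 → Tm = 2(14)+4(1) = 32°C
Primer B: A+T=5, G+C=10 → Tm = 2(5)+4(10) = 50°C
32°C vs 50°C → primer B is higher.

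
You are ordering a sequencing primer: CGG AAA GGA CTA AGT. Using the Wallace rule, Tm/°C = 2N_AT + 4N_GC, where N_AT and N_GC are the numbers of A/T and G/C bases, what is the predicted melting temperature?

Scanning the sequence gives A=6, T=2, G=5, C=2.
So N_AT = 8 and N_GC = 7.
Tm = 2×8 + 4×7 = 44°C

44°C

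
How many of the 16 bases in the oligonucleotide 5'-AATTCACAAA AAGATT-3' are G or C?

3

Base counts: C=2, A=9, T=4, G=1
G+C = 1 + 2 = 3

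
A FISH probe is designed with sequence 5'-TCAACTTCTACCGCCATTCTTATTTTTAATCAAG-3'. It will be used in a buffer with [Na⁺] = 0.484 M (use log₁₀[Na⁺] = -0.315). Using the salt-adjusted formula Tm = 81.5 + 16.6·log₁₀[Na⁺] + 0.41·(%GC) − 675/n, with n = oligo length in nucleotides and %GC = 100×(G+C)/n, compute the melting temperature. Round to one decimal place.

Length n = 34. Scanning the sequence gives G=2, T=14, C=9, A=9.
G+C = 11, so %GC = 11/34 × 100 = 32.353%
Salt term: 16.6 × (-0.315) = -5.229
GC term: 0.41 × 32.353 = 13.265; length term: −675/34 = −19.853
Tm = 81.5 + (-5.229) + 13.265 − 19.853 = 69.683 → 69.7°C

69.7°C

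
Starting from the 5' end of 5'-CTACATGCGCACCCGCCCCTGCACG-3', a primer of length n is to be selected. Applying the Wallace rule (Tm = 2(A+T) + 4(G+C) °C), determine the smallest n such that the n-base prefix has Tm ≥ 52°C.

n = 16

First 15 bases: CTACATGCGCACCCG → Tm = 50°C (< 52°C)
First 16 bases: CTACATGCGCACCCGC → Tm = 54°C (≥ 52°C)
Since every base adds ≥2°C, Tm only increases with n, so the threshold is first crossed at n = 16.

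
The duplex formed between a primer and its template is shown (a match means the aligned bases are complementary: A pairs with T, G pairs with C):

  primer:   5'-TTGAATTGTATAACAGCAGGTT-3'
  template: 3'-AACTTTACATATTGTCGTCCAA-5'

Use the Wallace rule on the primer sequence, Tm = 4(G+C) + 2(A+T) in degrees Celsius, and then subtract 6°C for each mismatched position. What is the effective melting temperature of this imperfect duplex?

52°C

Primer base counts: A=7, T=8, G=5, C=2 → A+T=15, G+C=7
Perfect-match Tm = 2(15) + 4(7) = 30 + 28 = 58°C
Mismatches (positions where the bases are not complementary): 1 (at position 6)
Effective Tm = 58 − 1×6 = 58 − 6 = 52°C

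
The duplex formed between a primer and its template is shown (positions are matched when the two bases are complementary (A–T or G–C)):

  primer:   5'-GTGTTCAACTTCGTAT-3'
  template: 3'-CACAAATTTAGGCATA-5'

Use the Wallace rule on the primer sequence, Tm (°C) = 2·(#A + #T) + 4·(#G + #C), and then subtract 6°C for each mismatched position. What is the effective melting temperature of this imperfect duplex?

Primer base counts: A=3, T=7, G=3, C=3 → A+T=10, G+C=6
Perfect-match Tm = 2(10) + 4(6) = 20 + 24 = 44°C
Mismatches (positions where the bases are not complementary): 3 (at positions 6, 9, 11)
Effective Tm = 44 − 3×6 = 44 − 18 = 26°C

26°C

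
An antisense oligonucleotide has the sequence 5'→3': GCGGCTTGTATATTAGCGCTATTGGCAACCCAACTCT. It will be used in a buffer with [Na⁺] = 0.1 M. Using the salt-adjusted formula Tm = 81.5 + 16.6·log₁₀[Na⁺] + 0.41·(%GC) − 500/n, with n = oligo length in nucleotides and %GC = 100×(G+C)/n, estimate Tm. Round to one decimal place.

Length n = 37. Scanning the sequence gives C=10, G=8, A=8, T=11.
G+C = 18, so %GC = 18/37 × 100 = 48.649%
Salt term: 16.6 × (-1) = -16.6
GC term: 0.41 × 48.649 = 19.946; length term: −500/37 = −13.514
Tm = 81.5 + (-16.6) + 19.946 − 13.514 = 71.332 → 71.3°C

71.3°C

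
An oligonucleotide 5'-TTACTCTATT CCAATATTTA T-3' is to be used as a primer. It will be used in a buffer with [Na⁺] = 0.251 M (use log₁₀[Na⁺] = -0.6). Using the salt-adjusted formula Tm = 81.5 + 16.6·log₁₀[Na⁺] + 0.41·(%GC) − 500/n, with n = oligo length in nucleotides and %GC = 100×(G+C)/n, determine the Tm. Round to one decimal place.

55.5°C

Length n = 21. C=4, T=11, G=0, A=6
G+C = 4, so %GC = 4/21 × 100 = 19.048%
Salt term: 16.6 × (-0.6) = -9.96
GC term: 0.41 × 19.048 = 7.81; length term: −500/21 = −23.81
Tm = 81.5 + (-9.96) + 7.81 − 23.81 = 55.54 → 55.5°C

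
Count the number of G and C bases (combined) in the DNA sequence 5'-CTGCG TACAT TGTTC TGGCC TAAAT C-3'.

Counting bases: G=5, C=7, T=9, A=5
Total G or C: 5 + 7 = 12

12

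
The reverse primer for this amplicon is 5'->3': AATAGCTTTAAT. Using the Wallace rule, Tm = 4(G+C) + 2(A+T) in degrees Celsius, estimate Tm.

Scanning the sequence gives C=1, G=1, T=5, A=5.
AT pairs contribute 10, GC pairs contribute 2.
Tm = 4·2 + 2·10 = 8 + 20 = 28°C

28°C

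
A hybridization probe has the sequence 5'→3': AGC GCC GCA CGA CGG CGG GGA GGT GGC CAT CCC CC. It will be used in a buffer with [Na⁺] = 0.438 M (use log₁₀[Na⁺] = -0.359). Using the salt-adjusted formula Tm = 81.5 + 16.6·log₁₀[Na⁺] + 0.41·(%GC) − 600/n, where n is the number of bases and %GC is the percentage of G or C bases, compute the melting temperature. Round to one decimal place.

91.2°C

Length n = 35. Base counts: A=5, T=2, G=14, C=14
G+C = 28, so %GC = 28/35 × 100 = 80%
Salt term: 16.6 × (-0.359) = -5.959
GC term: 0.41 × 80 = 32.8; length term: −600/35 = −17.143
Tm = 81.5 + (-5.959) + 32.8 − 17.143 = 91.198 → 91.2°C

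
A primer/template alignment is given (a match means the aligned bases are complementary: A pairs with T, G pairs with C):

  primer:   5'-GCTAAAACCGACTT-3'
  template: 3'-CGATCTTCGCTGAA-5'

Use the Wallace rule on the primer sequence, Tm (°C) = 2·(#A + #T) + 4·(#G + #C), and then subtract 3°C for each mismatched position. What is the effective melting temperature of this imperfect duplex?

Primer base counts: A=5, T=3, G=2, C=4 → A+T=8, G+C=6
Perfect-match Tm = 2(8) + 4(6) = 16 + 24 = 40°C
Mismatches (positions where the bases are not complementary): 2 (at positions 5, 8)
Effective Tm = 40 − 2×3 = 40 − 6 = 34°C

34°C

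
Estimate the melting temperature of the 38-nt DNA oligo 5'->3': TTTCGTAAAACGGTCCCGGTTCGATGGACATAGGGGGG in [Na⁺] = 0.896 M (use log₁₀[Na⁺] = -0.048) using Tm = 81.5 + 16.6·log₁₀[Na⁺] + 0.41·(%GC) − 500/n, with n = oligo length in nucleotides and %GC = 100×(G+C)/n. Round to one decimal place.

90.2°C

Length n = 38. Base counts: T=9, G=14, A=8, C=7
G+C = 21, so %GC = 21/38 × 100 = 55.263%
Salt term: 16.6 × (-0.048) = -0.797
GC term: 0.41 × 55.263 = 22.658; length term: −500/38 = −13.158
Tm = 81.5 + (-0.797) + 22.658 − 13.158 = 90.203 → 90.2°C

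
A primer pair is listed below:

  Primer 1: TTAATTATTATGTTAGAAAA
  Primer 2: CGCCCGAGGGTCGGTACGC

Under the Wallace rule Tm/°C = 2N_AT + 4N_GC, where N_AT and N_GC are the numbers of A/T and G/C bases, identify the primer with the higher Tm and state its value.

Primer 1: A+T=18, G+C=2 → Tm = 2(18)+4(2) = 44°C
Primer 2: A+T=4, G+C=15 → Tm = 2(4)+4(15) = 68°C
44°C vs 68°C → primer 2 is higher.

Primer 2, 68°C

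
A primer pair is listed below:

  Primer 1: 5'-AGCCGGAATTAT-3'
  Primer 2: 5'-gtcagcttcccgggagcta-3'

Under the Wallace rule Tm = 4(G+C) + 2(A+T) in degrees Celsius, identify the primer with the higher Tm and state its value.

Primer 2, 62°C

Primer 1: A+T=7, G+C=5 → Tm = 2(7)+4(5) = 34°C
Primer 2: A+T=7, G+C=12 → Tm = 2(7)+4(12) = 62°C
34°C vs 62°C → primer 2 is higher.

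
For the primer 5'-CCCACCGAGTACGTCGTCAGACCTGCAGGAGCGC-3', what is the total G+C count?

23

Base counts: T=4, A=7, C=13, G=10
G+C = 10 + 13 = 23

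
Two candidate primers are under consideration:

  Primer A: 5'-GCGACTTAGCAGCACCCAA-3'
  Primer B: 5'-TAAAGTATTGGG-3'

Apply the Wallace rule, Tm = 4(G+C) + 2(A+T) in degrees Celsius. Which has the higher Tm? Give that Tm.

Primer A: A+T=8, G+C=11 → Tm = 2(8)+4(11) = 60°C
Primer B: A+T=8, G+C=4 → Tm = 2(8)+4(4) = 32°C
60°C vs 32°C → primer A is higher.

Primer A, 60°C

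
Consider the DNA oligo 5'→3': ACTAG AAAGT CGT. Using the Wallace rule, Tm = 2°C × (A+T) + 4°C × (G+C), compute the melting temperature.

Counting bases: T=3, A=5, C=2, G=3
So N_AT = 8 and N_GC = 5.
Tm = 2(8) + 4(5) = 16 + 20 = 36°C

36°C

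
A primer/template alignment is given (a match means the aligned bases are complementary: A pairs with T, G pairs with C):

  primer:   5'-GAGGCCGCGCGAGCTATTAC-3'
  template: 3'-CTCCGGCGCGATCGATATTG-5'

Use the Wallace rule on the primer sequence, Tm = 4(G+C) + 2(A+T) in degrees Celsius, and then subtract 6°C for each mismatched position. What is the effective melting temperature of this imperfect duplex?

54°C

Primer base counts: A=4, T=3, G=7, C=6 → A+T=7, G+C=13
Perfect-match Tm = 2(7) + 4(13) = 14 + 52 = 66°C
Mismatches (positions where the bases are not complementary): 2 (at positions 11, 18)
Effective Tm = 66 − 2×6 = 66 − 12 = 54°C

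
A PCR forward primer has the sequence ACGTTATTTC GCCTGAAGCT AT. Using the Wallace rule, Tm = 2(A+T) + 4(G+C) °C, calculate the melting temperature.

62°C

Base counts: C=5, T=8, A=5, G=4
So N_AT = 13 and N_GC = 9.
Tm = 2×13 + 4×9 = 62°C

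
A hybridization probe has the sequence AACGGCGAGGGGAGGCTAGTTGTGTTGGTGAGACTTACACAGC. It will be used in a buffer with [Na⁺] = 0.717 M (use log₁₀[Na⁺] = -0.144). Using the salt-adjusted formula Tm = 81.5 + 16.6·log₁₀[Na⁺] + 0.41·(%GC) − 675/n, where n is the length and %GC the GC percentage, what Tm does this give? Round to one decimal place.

86.3°C

Length n = 43. Counting bases: T=9, C=7, A=10, G=17
G+C = 24, so %GC = 24/43 × 100 = 55.814%
Salt term: 16.6 × (-0.144) = -2.39
GC term: 0.41 × 55.814 = 22.884; length term: −675/43 = −15.698
Tm = 81.5 + (-2.39) + 22.884 − 15.698 = 86.296 → 86.3°C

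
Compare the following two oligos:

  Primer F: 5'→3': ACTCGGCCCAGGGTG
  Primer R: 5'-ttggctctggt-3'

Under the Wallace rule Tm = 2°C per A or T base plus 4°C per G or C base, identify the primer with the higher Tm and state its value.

Primer F: A+T=4, G+C=11 → Tm = 2(4)+4(11) = 52°C
Primer R: A+T=5, G+C=6 → Tm = 2(5)+4(6) = 34°C
52°C vs 34°C → primer F is higher.

Primer F, 52°C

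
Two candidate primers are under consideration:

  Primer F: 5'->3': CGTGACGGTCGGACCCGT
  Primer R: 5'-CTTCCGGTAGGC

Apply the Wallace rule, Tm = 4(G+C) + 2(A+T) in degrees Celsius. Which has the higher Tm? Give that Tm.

Primer F: A+T=5, G+C=13 → Tm = 2(5)+4(13) = 62°C
Primer R: A+T=4, G+C=8 → Tm = 2(4)+4(8) = 40°C
62°C vs 40°C → primer F is higher.

Primer F, 62°C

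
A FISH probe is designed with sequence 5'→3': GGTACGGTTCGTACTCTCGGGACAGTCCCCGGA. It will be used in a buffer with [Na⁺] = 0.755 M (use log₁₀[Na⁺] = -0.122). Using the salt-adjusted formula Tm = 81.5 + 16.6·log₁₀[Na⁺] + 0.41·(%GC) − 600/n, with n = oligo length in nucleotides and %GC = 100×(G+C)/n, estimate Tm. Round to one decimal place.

87.4°C

Length n = 33. Counting bases: G=11, A=5, T=7, C=10
G+C = 21, so %GC = 21/33 × 100 = 63.636%
Salt term: 16.6 × (-0.122) = -2.025
GC term: 0.41 × 63.636 = 26.091; length term: −600/33 = −18.182
Tm = 81.5 + (-2.025) + 26.091 − 18.182 = 87.384 → 87.4°C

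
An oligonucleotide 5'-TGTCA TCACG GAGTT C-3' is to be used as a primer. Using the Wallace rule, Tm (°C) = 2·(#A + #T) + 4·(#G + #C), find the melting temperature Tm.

48°C

A=3, G=4, C=4, T=5
AT pairs contribute 8, GC pairs contribute 8.
Tm = 2(8) + 4(8) = 16 + 32 = 48°C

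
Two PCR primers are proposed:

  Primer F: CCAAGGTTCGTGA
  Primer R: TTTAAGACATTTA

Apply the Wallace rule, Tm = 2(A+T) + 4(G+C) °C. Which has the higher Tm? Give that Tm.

Primer F, 40°C

Primer F: A+T=6, G+C=7 → Tm = 2(6)+4(7) = 40°C
Primer R: A+T=11, G+C=2 → Tm = 2(11)+4(2) = 30°C
40°C vs 30°C → primer F is higher.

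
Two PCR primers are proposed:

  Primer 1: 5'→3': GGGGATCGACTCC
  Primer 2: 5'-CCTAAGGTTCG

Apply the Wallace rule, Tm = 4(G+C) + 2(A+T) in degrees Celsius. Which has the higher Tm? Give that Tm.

Primer 1: A+T=4, G+C=9 → Tm = 2(4)+4(9) = 44°C
Primer 2: A+T=5, G+C=6 → Tm = 2(5)+4(6) = 34°C
44°C vs 34°C → primer 1 is higher.

Primer 1, 44°C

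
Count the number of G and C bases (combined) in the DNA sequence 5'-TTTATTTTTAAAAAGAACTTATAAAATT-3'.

Scanning the sequence gives C=1, T=13, A=13, G=1.
G+C = 1 + 1 = 2

2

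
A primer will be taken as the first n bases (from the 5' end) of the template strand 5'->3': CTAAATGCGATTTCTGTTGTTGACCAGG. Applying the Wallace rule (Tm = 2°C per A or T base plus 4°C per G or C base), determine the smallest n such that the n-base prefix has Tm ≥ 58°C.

n = 22

First 21 bases: CTAAATGCGATTTCTGTTGTT → Tm = 56°C (< 58°C)
First 22 bases: CTAAATGCGATTTCTGTTGTTG → Tm = 60°C (≥ 58°C)
Since every base adds ≥2°C, Tm only increases with n, so the threshold is first crossed at n = 22.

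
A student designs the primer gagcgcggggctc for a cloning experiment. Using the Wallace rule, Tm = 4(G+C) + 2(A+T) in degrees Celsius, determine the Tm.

Counting bases: A=1, C=4, G=7, T=1
So N_AT = 2 and N_GC = 11.
Tm = 2(2) + 4(11) = 4 + 44 = 48°C

48°C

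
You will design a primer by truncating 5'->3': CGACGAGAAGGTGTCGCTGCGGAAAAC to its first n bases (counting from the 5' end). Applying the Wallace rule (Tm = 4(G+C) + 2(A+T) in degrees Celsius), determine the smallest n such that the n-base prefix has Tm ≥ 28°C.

First 8 bases: CGACGAGA → Tm = 26°C (< 28°C)
First 9 bases: CGACGAGAA → Tm = 28°C (≥ 28°C)
Each additional base adds 2°C (A/T) or 4°C (G/C), so Tm is non-decreasing in n; n = 9 is the first length to reach 28°C.

n = 9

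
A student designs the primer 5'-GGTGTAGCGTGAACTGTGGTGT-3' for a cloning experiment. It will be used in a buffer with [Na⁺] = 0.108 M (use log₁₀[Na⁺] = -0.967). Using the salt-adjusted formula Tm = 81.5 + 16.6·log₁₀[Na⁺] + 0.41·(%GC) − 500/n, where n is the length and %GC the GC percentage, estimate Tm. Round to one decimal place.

65.1°C

Length n = 22. G=10, C=2, T=7, A=3
G+C = 12, so %GC = 12/22 × 100 = 54.545%
Salt term: 16.6 × (-0.967) = -16.052
GC term: 0.41 × 54.545 = 22.363; length term: −500/22 = −22.727
Tm = 81.5 + (-16.052) + 22.363 − 22.727 = 65.084 → 65.1°C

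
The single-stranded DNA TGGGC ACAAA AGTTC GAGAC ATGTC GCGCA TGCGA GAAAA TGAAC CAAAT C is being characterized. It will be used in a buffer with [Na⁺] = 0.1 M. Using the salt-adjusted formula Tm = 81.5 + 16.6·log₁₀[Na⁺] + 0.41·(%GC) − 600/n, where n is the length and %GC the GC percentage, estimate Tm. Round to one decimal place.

72.4°C

Length n = 51. Counting bases: A=19, T=8, C=11, G=13
G+C = 24, so %GC = 24/51 × 100 = 47.059%
Salt term: 16.6 × (-1) = -16.6
GC term: 0.41 × 47.059 = 19.294; length term: −600/51 = −11.765
Tm = 81.5 + (-16.6) + 19.294 − 11.765 = 72.429 → 72.4°C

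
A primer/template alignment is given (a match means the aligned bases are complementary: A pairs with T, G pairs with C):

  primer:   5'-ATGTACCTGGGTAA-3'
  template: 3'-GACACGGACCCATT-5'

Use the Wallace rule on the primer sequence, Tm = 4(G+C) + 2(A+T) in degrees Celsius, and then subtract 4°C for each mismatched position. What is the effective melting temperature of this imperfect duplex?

32°C

Primer base counts: A=4, T=4, G=4, C=2 → A+T=8, G+C=6
Perfect-match Tm = 2(8) + 4(6) = 16 + 24 = 40°C
Mismatches (positions where the bases are not complementary): 2 (at positions 1, 5)
Effective Tm = 40 − 2×4 = 40 − 8 = 32°C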